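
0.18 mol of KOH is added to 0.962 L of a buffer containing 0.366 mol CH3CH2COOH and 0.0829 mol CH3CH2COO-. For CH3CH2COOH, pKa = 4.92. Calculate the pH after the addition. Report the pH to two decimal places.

pH = 5.07

OH- converts CH3CH2COOH to CH3CH2COO-: CH3CH2COOH → 0.186 mol, CH3CH2COO- → 0.263 mol.
pH = pKa + log(n_CH3CH2COO-/n_CH3CH2COOH) = 4.92 + log(0.263/0.186) = 4.92 + (+0.150)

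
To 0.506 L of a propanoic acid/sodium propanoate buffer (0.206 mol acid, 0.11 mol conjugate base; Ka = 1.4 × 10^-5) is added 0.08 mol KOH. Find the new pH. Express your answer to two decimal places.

After neutralization: n(CH3CH2COOH) = 0.126 mol, n(CH3CH2COO-) = 0.19 mol.
pKa = −log(1.4 × 10^-5) = 4.854
Henderson–Hasselbalch with mole ratio 0.19/0.126: pH = 4.854 + (+0.178)

pH = 5.03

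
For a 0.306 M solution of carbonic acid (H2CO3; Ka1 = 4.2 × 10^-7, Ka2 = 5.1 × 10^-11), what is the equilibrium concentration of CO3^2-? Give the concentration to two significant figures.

First ionization gives [H+] ≈ [HCO3-] = 3.58 × 10^-4 M.
Second step: Ka2 = [H+][CO3^2-]/[HCO3-] ≈ [CO3^2-] (since [H+] ≈ [HCO3-]).
So [CO3^2-] ≈ Ka2.

5.1 × 10^-11 M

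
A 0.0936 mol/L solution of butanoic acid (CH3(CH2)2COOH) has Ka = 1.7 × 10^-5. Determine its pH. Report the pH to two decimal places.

pH = 2.90

CH3(CH2)2COOH ⇌ CH3(CH2)2COO- + H+
Ka = [H+]²/(0.0936 − [H+]) = 1.7 × 10^-5
Assume [H+] ≪ 0.0936: [H+] ≈ √(1.7 × 10^-5 × 0.0936) = 1.26 × 10^-3 M
Check: 1.3% ionized — well under 5%, approximation valid.
pH = −log[H+] = −log(1.26 × 10^-3) = 2.90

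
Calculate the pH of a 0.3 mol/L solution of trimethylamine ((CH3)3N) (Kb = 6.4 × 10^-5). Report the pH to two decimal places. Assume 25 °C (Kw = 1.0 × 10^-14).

(CH3)3N + H2O ⇌ (CH3)3NH+ + OH-
From the ICE table, Kb = x²/(0.3 − x) = 6.4 × 10^-5.
Since Kb ≪ C₀, x ≈ √(Kb·C₀) = 4.38 × 10^-3 M.
Check: 1.5% ionized — well under 5%, approximation valid.
pOH = 2.36, so pH = 14.00 − pOH = 11.64

pH = 11.64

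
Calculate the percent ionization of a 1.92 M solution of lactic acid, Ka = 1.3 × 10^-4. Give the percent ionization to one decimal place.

0.8%

CH3CH(OH)COOH ⇌ CH3CH(OH)COO- + H+; let x = [H+] at equilibrium.
x ≈ √(Ka·C₀) = √(1.3 × 10^-4 × 1.92) = 1.58 × 10^-2 M
Fraction ionized = 1.58 × 10^-2 / 1.92 = 0.0082 → 0.8%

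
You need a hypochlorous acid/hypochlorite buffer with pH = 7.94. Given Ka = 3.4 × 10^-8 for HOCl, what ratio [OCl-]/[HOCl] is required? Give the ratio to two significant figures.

pKa = -log(3.4 × 10^-8) = 7.469
pH = pKa + log(r) ⇒ log(r) = 7.94 − 7.469 = +0.471
r = [OCl-]/[HOCl] = 10^(+0.471) = 2.96

ratio = 3.0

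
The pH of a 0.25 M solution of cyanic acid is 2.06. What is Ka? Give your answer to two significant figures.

[H+] = 10^(-2.06) = 8.71 × 10^-3 M
At equilibrium [HA] = 0.25 − 8.71 × 10^-3 = 2.41 × 10^-1 M
Ka = [H+][A-]/[HA] = (8.71 × 10^-3)² / 2.41 × 10^-1 = 3.1 × 10^-4

Ka = 3.1 × 10^-4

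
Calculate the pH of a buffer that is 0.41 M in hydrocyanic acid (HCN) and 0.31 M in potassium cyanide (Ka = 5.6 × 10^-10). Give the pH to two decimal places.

pH = 9.13

pKa = −log(5.6 × 10^-10) = 9.252
Using pH = pKa + log([base]/[acid]) with [base]/[acid] = 0.31/0.41:
pH = 9.252 + (-0.121) = 9.13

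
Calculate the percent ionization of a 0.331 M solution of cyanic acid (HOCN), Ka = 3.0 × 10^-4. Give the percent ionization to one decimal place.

3.0%

HOCN ⇌ OCN- + H+; let x = [H+] at equilibrium.
x ≈ √(Ka·C₀) = √(3.0 × 10^-4 × 0.331) = 9.96 × 10^-3 M
% ionization = x/C₀ × 100% = 9.96 × 10^-3/0.331 × 100% = 3.0%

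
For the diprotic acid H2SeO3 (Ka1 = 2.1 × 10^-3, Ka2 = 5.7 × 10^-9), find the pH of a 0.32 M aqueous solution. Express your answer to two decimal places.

pH = 1.60

Ka1 ≫ Ka2, so treat the first dissociation as the only significant source of H+.
Ka1 = x²/(0.32 − x) = 2.1 × 10^-3
Solving the quadratic: x = (−Ka1 + √(Ka1² + 4·Ka1·C₀))/2 = 2.49 × 10^-2 M
pH = −log(2.49 × 10^-2) = 1.60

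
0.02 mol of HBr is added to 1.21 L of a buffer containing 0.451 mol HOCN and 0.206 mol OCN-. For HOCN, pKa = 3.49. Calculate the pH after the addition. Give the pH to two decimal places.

Added H+ converts OCN- to HOCN: HOCN → 0.471 mol, OCN- → 0.186 mol.
pH = pKa + log([A⁻]/[HA]) = 3.49 + log(0.186/0.471) = 3.49 -0.404

pH = 3.09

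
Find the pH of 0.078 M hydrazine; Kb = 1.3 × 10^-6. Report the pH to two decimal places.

N2H4 + H2O ⇌ N2H5+ + OH-
From the ICE table, Kb = [OH-]²/(0.078 − [OH-]) = 1.3 × 10^-6.
Since Kb ≪ C₀, [OH-] ≈ √(Kb·C₀) = 3.18 × 10^-4 M.
pOH = −log(3.18 × 10^-4) = 3.50; pH = 14.00 − 3.50 = 10.50

pH = 10.50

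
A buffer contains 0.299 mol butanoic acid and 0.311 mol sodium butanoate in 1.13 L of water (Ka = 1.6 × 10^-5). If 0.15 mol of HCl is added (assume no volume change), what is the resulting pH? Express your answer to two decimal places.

Added H+ converts CH3(CH2)2COO- to CH3(CH2)2COOH: CH3(CH2)2COOH → 0.449 mol, CH3(CH2)2COO- → 0.161 mol.
pKa = −log(1.6 × 10^-5) = 4.796
Henderson–Hasselbalch with mole ratio 0.161/0.449: pH = 4.796 + (-0.445)

pH = 4.35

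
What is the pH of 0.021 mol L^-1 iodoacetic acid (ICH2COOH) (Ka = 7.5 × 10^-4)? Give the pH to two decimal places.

pH = 2.44

ICH2COOH ⇌ ICH2COO- + H+
Ka = [H+]²/(0.021 − [H+]) = 7.5 × 10^-4
The 5% rule fails; solving [H+]² + Ka·[H+] − Ka·C₀ = 0 exactly:
[H+] = (−Ka + √(Ka² + 4·Ka·C₀))/2 = 3.61 × 10^-3 M
pH = −log[H+] = −log(3.61 × 10^-3) = 2.44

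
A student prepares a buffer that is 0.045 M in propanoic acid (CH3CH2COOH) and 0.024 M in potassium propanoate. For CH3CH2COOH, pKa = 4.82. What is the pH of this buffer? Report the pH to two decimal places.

pH = 4.55

Using pH = pKa + log([base]/[acid]) with [base]/[acid] = 0.024/0.045:
pH = 4.82 + (-0.273) = 4.55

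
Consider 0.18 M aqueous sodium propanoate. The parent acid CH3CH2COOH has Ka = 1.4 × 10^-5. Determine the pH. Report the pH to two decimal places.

pH = 9.05

CH3CH2COO- is the conjugate base of the weak acid CH3CH2COOH.
Kb = Kw/Ka = 1.0×10^-14 / 1.4 × 10^-5 = 7.14 × 10^-10
From the ICE table, Kb = [OH-]²/(0.18 − [OH-]) = 7.14 × 10^-10.
Neglecting [OH-] in the denominator: [OH-] = √(7.14 × 10^-10 × 0.18) = 1.13 × 10^-5 M
([OH-]/C₀ = 0.0063% < 5%, so the approximation holds.)
pOH = 4.95, so pH = 14.00 − pOH = 9.05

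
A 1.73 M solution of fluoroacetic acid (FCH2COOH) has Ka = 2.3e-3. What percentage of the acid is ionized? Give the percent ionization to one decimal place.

FCH2COOH ⇌ FCH2COO- + H+; let x = [H+] at equilibrium.
x ≈ √(Ka·C₀) = √(2.3 × 10^-3 × 1.73) = 6.31 × 10^-2 M
% ionization = x/C₀ × 100% = 6.31 × 10^-2/1.73 × 100% = 3.6%

3.6%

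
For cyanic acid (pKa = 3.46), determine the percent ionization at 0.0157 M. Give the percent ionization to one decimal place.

13.8%

HOCN ⇌ OCN- + H+; let x = [H+] at equilibrium.
Ka = 10^(−3.46) = 3.47 × 10^-4
Ka = x²/(C₀ − x); solving the quadratic gives x = 2.17 × 10^-3 M.
% ionization = x/C₀ × 100% = 2.17 × 10^-3/0.0157 × 100% = 13.8%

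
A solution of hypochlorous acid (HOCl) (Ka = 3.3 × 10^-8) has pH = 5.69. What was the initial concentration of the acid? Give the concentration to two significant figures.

C₀ = 1.3 × 10^-4 M

[H+] = 10^(-5.69) = 2.04 × 10^-6 M = x
Ka = x²/(C₀ − x) ⇒ C₀ = x + x²/Ka
C₀ = 2.04 × 10^-6 + (2.04 × 10^-6)²/(3.3 × 10^-8) = 1.28 × 10^-4 M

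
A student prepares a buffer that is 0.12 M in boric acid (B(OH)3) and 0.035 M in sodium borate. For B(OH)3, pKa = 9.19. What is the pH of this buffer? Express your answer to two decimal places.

pH = 8.65

Using pH = pKa + log([base]/[acid]) with [base]/[acid] = 0.035/0.12:
pH = 9.19 + (-0.535) = 8.65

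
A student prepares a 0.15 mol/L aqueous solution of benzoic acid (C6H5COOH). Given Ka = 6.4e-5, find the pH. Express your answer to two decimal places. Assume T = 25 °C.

pH = 2.51

C6H5COOH ⇌ C6H5COO- + H+
Ka = x²/(0.15 − x) = 6.4 × 10^-5
Neglecting x in the denominator: x = √(6.4 × 10^-5 × 0.15) = 3.10 × 10^-3 M
Check: 2.1% ionized — well under 5%, approximation valid.
pH = −log[H+] = −log(3.10 × 10^-3) = 2.51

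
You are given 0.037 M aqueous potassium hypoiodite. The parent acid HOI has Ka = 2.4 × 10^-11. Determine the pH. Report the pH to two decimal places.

pH = 11.57

OI- is the conjugate base of the weak acid HOI.
Kb = Kw/Ka = 1.0×10^-14 / 2.4 × 10^-11 = 4.17 × 10^-4
From the ICE table, Kb = [OH-]²/(0.037 − [OH-]) = 4.17 × 10^-4.
The 5% rule fails; solving [OH-]² + Kb·[OH-] − Kb·C₀ = 0 exactly:
[OH-] = (−Kb + √(Kb² + 4·Kb·C₀))/2 = 3.73 × 10^-3 M
pOH = −log(3.73 × 10^-3) = 2.43; pH = 14.00 − 2.43 = 11.57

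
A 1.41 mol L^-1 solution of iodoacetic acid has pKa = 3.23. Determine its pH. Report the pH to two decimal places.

ICH2COOH ⇌ ICH2COO- + H+
Ka = 10^(−3.23) = 5.89 × 10^-4
Ka = [H+]²/(1.41 − [H+]) = 5.89 × 10^-4
Neglecting [H+] in the denominator: [H+] = √(5.89 × 10^-4 × 1.41) = 2.88 × 10^-2 M
Check: 2% ionized — well under 5%, approximation valid.
pH = −log(2.88 × 10^-2) = 1.54

pH = 1.54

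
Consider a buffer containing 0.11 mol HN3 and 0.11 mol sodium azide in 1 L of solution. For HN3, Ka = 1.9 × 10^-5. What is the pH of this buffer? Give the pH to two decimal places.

pKa = −log(1.9 × 10^-5) = 4.721
Henderson–Hasselbalch: pH = pKa + log([N3-]/[HN3]) = 4.721 + log(0.11/0.11)
pH = 4.721 + (+0.000) = 4.72

pH = 4.72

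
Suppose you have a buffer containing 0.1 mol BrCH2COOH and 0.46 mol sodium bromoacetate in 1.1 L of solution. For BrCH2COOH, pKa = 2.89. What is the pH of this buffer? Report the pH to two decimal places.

Henderson–Hasselbalch: pH = pKa + log([BrCH2COO-]/[BrCH2COOH]) = 2.89 + log(0.46/0.1)
pH = 2.89 + (+0.663) = 3.55

pH = 3.55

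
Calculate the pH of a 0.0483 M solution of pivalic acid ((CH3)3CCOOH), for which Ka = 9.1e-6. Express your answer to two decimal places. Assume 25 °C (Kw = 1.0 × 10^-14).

(CH3)3CCOOH ⇌ (CH3)3CCOO- + H+
From the ICE table, Ka = [H+]²/(0.0483 − [H+]) = 9.1 × 10^-6.
Since Ka ≪ C₀, [H+] ≈ √(Ka·C₀) = 6.63 × 10^-4 M.
Check: 1.4% ionized — well under 5%, approximation valid.
pH = −log[H+] = −log(6.63 × 10^-4) = 3.18

pH = 3.18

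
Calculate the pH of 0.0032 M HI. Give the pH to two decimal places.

HI is a strong acid and dissociates completely, so [H+] = 0.0032 M.
pH = -log(0.0032) = 2.49

pH = 2.49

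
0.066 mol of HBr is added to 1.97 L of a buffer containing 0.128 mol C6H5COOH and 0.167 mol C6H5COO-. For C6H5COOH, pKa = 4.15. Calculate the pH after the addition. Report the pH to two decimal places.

pH = 3.87

Added H+ converts C6H5COO- to C6H5COOH: C6H5COOH → 0.194 mol, C6H5COO- → 0.101 mol.
pH = pKa + log(n_C6H5COO-/n_C6H5COOH) = 4.15 + log(0.101/0.194) = 4.15 + (-0.283)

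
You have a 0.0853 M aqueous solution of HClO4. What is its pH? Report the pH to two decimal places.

pH = 1.07

HClO4 is a strong acid and dissociates completely, so [H+] = 0.0853 M.
pH = -log(0.0853) = 1.07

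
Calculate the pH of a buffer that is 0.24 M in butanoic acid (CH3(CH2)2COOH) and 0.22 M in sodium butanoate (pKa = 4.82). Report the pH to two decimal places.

Using pH = pKa + log([base]/[acid]) with [base]/[acid] = 0.22/0.24:
pH = 4.82 + (-0.038) = 4.78

pH = 4.78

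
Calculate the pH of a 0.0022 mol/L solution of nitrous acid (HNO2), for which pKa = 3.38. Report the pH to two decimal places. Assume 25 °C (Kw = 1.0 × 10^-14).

pH = 3.11

HNO2 ⇌ NO2- + H+
Ka = 10^(−3.38) = 4.17 × 10^-4
Let x = [H+] at equilibrium. Ka = x²/(0.0022 − x).
The 5% rule fails; solving x² + Ka·x − Ka·C₀ = 0 exactly:
x = [−0.000417 + √(0.000417² + 3.67e-06)]/2 = 7.72 × 10^-4 M
pH = −log(7.72 × 10^-4) = 3.11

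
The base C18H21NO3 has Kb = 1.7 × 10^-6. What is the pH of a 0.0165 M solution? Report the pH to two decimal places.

pH = 10.22

C18H21NO3 + H2O ⇌ C18H22NO3+ + OH-
Kb = x²/(0.0165 − x) = 1.7 × 10^-6
Assume x ≪ 0.0165: x ≈ √(1.7 × 10^-6 × 0.0165) = 1.67 × 10^-4 M
Check: 1% ionized — well under 5%, approximation valid.
pOH = −log(1.67 × 10^-4) = 3.78; pH = 14.00 − 3.78 = 10.22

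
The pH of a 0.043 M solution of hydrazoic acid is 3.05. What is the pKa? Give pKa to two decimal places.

[H+] = 10^(-3.05) = 8.91 × 10^-4 M
At equilibrium [HA] = 0.043 − 8.91 × 10^-4 = 4.21 × 10^-2 M
Ka = [H+][A-]/[HA] = (8.91 × 10^-4)² / 4.21 × 10^-2 = 1.89 × 10^-5
pKa = -log(1.89 × 10^-5) = 4.72

pKa = 4.72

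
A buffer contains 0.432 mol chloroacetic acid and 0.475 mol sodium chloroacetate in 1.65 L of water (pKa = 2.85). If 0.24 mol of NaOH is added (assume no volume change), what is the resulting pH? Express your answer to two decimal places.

pH = 3.42

After neutralization: n(ClCH2COOH) = 0.192 mol, n(ClCH2COO-) = 0.715 mol.
pH = pKa + log(n_ClCH2COO-/n_ClCH2COOH) = 2.85 + log(0.715/0.192) = 2.85 + (+0.571)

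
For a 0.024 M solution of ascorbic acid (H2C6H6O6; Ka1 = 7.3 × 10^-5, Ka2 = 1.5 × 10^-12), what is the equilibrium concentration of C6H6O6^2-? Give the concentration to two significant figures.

First ionization gives [H+] ≈ [HC6H6O6-] = 1.29 × 10^-3 M.
Second step: Ka2 = [H+][C6H6O6^2-]/[HC6H6O6-] ≈ [C6H6O6^2-] (since [H+] ≈ [HC6H6O6-]).
So [C6H6O6^2-] ≈ Ka2.

1.5 × 10^-12 M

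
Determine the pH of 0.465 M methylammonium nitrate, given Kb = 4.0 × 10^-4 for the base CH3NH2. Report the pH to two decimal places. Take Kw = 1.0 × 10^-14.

CH3NH3+ is the conjugate acid of the weak base CH3NH2.
Ka = Kw/Kb = 1.0×10^-14 / 4.0 × 10^-4 = 2.50 × 10^-11
From the ICE table, Ka = [H+]²/(0.465 − [H+]) = 2.50 × 10^-11.
Assume [H+] ≪ 0.465: [H+] ≈ √(2.50 × 10^-11 × 0.465) = 3.41 × 10^-6 M
pH = −log[H+] = −log(3.41 × 10^-6) = 5.47

pH = 5.47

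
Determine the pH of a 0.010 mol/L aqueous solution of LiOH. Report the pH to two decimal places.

pH = 12.00

LiOH is a strong base; [OH-] = 0.01 M.
pOH = -log(0.01) = 2.00
pH = 14.00 - 2.00 = 12.00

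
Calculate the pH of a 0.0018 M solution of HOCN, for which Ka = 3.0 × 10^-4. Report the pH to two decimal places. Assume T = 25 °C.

HOCN ⇌ OCN- + H+
Ka = [H+]²/(0.0018 − [H+]) = 3.0 × 10^-4
[H+] is not negligible relative to C₀; solve [H+]² + 0.0003·[H+] − 5.4e-07 = 0.
[H+] = [−0.0003 + √(0.0003² + 2.16e-06)]/2 = 6.00 × 10^-4 M
pH = −log[H+] = −log(6.00 × 10^-4) = 3.22

pH = 3.22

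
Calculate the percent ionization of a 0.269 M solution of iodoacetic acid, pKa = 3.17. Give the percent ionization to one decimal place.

4.9%

ICH2COOH ⇌ ICH2COO- + H+; let x = [H+] at equilibrium.
Ka = 10^(−3.17) = 6.76 × 10^-4
Solve x² + 0.000676x − 0.000182 = 0 → x = 1.32 × 10^-2 M
% ionization = x/C₀ × 100% = 1.32 × 10^-2/0.269 × 100% = 4.9%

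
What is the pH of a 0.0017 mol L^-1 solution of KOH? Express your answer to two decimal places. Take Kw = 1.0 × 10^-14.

pH = 11.23

KOH is a strong base; [OH-] = 0.0017 M.
pOH = -log(0.0017) = 2.77
pH = 14.00 - 2.77 = 11.23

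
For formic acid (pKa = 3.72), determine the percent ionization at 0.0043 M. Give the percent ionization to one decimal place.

HCOOH ⇌ HCOO- + H+; let x = [H+] at equilibrium.
Ka = 10^(−3.72) = 1.91 × 10^-4
Ka = x²/(C₀ − x); solving the quadratic gives x = 8.16 × 10^-4 M.
% ionization = x/C₀ × 100% = 8.16 × 10^-4/0.0043 × 100% = 19.0%

19.0%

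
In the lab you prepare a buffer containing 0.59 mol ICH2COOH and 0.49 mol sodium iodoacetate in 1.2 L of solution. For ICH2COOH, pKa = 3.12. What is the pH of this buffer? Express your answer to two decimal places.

pH = 3.04

pH = pKa + log([A⁻]/[HA]) = 3.12 + log(0.49/0.59)
pH = 3.12 + (-0.081) = 3.04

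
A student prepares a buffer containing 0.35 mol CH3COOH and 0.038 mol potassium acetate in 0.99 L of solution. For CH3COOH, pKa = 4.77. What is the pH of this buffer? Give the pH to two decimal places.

pH = 3.81

Henderson–Hasselbalch: pH = pKa + log([CH3COO-]/[CH3COOH]) = 4.77 + log(0.038/0.35)
pH = 4.77 + (-0.964) = 3.81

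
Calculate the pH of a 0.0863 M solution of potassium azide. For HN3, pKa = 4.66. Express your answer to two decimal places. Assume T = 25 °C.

pH = 8.80

N3- is the conjugate base of the weak acid HN3.
Ka = 10^(−4.66) = 2.19 × 10^-5
Kb = Kw/Ka = 1.0×10^-14 / 2.19 × 10^-5 = 4.57 × 10^-10
From the ICE table, Kb = [OH-]²/(0.0863 − [OH-]) = 4.57 × 10^-10.
Neglecting [OH-] in the denominator: [OH-] = √(4.57 × 10^-10 × 0.0863) = 6.28 × 10^-6 M
Check: 0.0073% ionized — well under 5%, approximation valid.
pOH = −log(6.28 × 10^-6) = 5.20; pH = 14.00 − 5.20 = 8.80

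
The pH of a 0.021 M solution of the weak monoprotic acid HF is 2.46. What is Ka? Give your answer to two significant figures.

Ka = 6.9 × 10^-4

[H+] = 10^(-2.46) = 3.47 × 10^-3 M
At equilibrium [HA] = 0.021 − 3.47 × 10^-3 = 1.75 × 10^-2 M
Ka = [H+][A-]/[HA] = (3.47 × 10^-3)² / 1.75 × 10^-2 = 6.9 × 10^-4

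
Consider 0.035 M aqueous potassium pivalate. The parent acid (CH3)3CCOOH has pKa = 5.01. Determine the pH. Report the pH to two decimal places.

pH = 8.78

(CH3)3CCOO- is the conjugate base of the weak acid (CH3)3CCOOH.
Ka = 10^(−5.01) = 9.77 × 10^-6
Kb = Kw/Ka = 1.0×10^-14 / 9.77 × 10^-6 = 1.02 × 10^-9
From the ICE table, Kb = x²/(0.035 − x) = 1.02 × 10^-9.
Neglecting x in the denominator: x = √(1.02 × 10^-9 × 0.035) = 5.97 × 10^-6 M
pOH = 5.22, so pH = 14.00 − pOH = 8.78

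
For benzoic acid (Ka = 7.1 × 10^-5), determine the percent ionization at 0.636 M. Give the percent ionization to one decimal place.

1.1%

C6H5COOH ⇌ C6H5COO- + H+; let x = [H+] at equilibrium.
x ≈ √(Ka·C₀) = √(7.1 × 10^-5 × 0.636) = 6.72 × 10^-3 M
% ionization = x/C₀ × 100% = 6.72 × 10^-3/0.636 × 100% = 1.1%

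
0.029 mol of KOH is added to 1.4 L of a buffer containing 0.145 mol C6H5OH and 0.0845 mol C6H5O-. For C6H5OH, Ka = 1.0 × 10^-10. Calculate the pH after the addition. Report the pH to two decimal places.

OH- converts C6H5OH to C6H5O-: C6H5OH → 0.116 mol, C6H5O- → 0.114 mol.
pKa = −log(1.0 × 10^-10) = 10.000
Henderson–Hasselbalch with mole ratio 0.114/0.116: pH = 10.000 + (-0.008)

pH = 9.99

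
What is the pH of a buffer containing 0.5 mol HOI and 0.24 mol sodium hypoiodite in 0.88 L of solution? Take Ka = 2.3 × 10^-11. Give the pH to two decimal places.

pKa = −log(2.3 × 10^-11) = 10.638
Henderson–Hasselbalch: pH = pKa + log([OI-]/[HOI]) = 10.638 + log(0.24/0.5)
pH = 10.638 + (-0.319) = 10.32

pH = 10.32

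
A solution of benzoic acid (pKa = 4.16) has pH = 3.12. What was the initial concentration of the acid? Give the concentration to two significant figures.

[H+] = 10^(-3.12) = 7.59 × 10^-4 M = x
Ka = 10^(−4.16) = 6.92 × 10^-5
Ka = x²/(C₀ − x) ⇒ C₀ = x + x²/Ka
C₀ = 7.59 × 10^-4 + (7.59 × 10^-4)²/(6.92 × 10^-5) = 9.08 × 10^-3 M

C₀ = 9.1 × 10^-3 M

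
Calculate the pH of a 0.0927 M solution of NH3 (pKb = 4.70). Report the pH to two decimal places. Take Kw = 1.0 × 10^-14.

NH3 + H2O ⇌ NH4+ + OH-
Kb = 10^(−4.70) = 2.00 × 10^-5
Kb = [OH-]²/(0.0927 − [OH-]) = 2.00 × 10^-5
Since Kb ≪ C₀, [OH-] ≈ √(Kb·C₀) = 1.36 × 10^-3 M.
([OH-]/C₀ = 1.5% < 5%, so the approximation holds.)
pOH = −log(1.36 × 10^-3) = 2.87; pH = 14.00 − 2.87 = 11.13

pH = 11.13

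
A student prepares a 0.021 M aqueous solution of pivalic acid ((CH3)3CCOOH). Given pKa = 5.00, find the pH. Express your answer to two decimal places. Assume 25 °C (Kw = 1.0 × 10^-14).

pH = 3.34

(CH3)3CCOOH ⇌ (CH3)3CCOO- + H+
Ka = 10^(−5.00) = 1.00 × 10^-5
From the ICE table, Ka = [H+]²/(0.021 − [H+]) = 1.00 × 10^-5.
Assume [H+] ≪ 0.021: [H+] ≈ √(1.00 × 10^-5 × 0.021) = 4.58 × 10^-4 M
([H+]/C₀ = 2.2% < 5%, so the approximation holds.)
pH = −log(4.58 × 10^-4) = 3.34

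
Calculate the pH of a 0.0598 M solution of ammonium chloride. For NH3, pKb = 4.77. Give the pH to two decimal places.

pH = 5.23

NH4+ is the conjugate acid of the weak base NH3.
Kb = 10^(−4.77) = 1.70 × 10^-5
Ka = Kw/Kb = 1.0×10^-14 / 1.70 × 10^-5 = 5.88 × 10^-10
Let x = [H+] at equilibrium. Ka = x²/(0.0598 − x).
Neglecting x in the denominator: x = √(5.88 × 10^-10 × 0.0598) = 5.93 × 10^-6 M
pH = −log(5.93 × 10^-6) = 5.23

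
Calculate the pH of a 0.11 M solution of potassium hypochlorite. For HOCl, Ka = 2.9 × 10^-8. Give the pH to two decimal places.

pH = 10.29

OCl- is the conjugate base of the weak acid HOCl.
Kb = Kw/Ka = 1.0×10^-14 / 2.9 × 10^-8 = 3.45 × 10^-7
From the ICE table, Kb = [OH-]²/(0.11 − [OH-]) = 3.45 × 10^-7.
Neglecting [OH-] in the denominator: [OH-] = √(3.45 × 10^-7 × 0.11) = 1.95 × 10^-4 M
([OH-]/C₀ = 0.18% < 5%, so the approximation holds.)
pOH = 3.71, so pH = 14.00 − pOH = 10.29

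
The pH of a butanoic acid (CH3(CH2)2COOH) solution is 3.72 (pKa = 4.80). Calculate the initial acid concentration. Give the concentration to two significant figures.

C₀ = 2.5 × 10^-3 M

[H+] = 10^(-3.72) = 1.91 × 10^-4 M = x
Ka = 10^(−4.80) = 1.58 × 10^-5
Ka = x²/(C₀ − x) ⇒ C₀ = x + x²/Ka
C₀ = 1.91 × 10^-4 + (1.91 × 10^-4)²/(1.58 × 10^-5) = 2.50 × 10^-3 M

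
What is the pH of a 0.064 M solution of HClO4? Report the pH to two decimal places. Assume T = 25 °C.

pH = 1.19

HClO4 is a strong acid and dissociates completely, so [H+] = 0.064 M.
pH = -log(0.064) = 1.19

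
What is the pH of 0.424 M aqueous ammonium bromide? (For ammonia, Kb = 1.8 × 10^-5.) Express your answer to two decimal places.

pH = 4.81

NH4+ is the conjugate acid of the weak base NH3.
Ka = Kw/Kb = 1.0×10^-14 / 1.8 × 10^-5 = 5.56 × 10^-10
From the ICE table, Ka = [H+]²/(0.424 − [H+]) = 5.56 × 10^-10.
Assume [H+] ≪ 0.424: [H+] ≈ √(5.56 × 10^-10 × 0.424) = 1.54 × 10^-5 M
Check: 0.0036% ionized — well under 5%, approximation valid.
pH = −log[H+] = −log(1.54 × 10^-5) = 4.81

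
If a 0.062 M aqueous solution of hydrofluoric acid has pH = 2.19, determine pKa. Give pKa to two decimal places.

[H+] = 10^(-2.19) = 6.46 × 10^-3 M
At equilibrium [HA] = 0.062 − 6.46 × 10^-3 = 5.55 × 10^-2 M
Ka = [H+][A-]/[HA] = (6.46 × 10^-3)² / 5.55 × 10^-2 = 7.52 × 10^-4
pKa = -log(7.52 × 10^-4) = 3.12

pKa = 3.12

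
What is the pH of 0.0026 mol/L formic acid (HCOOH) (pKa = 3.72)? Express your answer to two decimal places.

HCOOH ⇌ HCOO- + H+
Ka = 10^(−3.72) = 1.91 × 10^-4
Ka = x²/(0.0026 − x) = 1.91 × 10^-4
The 5% rule fails; solving x² + Ka·x − Ka·C₀ = 0 exactly:
x = [−0.000191 + √(0.000191² + 1.99e-06)]/2 = 6.16 × 10^-4 M
pH = −log(6.16 × 10^-4) = 3.21

pH = 3.21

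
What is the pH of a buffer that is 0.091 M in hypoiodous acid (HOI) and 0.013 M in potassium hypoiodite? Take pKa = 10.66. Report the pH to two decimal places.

pH = pKa + log([A⁻]/[HA]) = 10.66 + log(0.013/0.091)
pH = 10.66 + (-0.845) = 9.81

pH = 9.81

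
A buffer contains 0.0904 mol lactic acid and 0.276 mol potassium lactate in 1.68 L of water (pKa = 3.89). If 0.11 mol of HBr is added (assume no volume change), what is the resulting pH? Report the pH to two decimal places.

After neutralization: n(CH3CH(OH)COOH) = 0.2 mol, n(CH3CH(OH)COO-) = 0.166 mol.
pH = pKa + log([A⁻]/[HA]) = 3.89 + log(0.166/0.2) = 3.89 -0.081

pH = 3.81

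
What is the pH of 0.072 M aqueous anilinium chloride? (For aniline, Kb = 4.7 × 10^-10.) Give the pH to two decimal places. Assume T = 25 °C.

C6H5NH3+ is the conjugate acid of the weak base C6H5NH2.
Ka = Kw/Kb = 1.0×10^-14 / 4.7 × 10^-10 = 2.13 × 10^-5
From the ICE table, Ka = x²/(0.072 − x) = 2.13 × 10^-5.
Since Ka ≪ C₀, x ≈ √(Ka·C₀) = 1.24 × 10^-3 M.
Check: 1.7% ionized — well under 5%, approximation valid.
pH = −log(1.24 × 10^-3) = 2.91

pH = 2.91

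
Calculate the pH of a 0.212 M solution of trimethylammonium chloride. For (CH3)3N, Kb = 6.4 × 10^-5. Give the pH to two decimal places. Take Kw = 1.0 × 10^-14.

(CH3)3NH+ is the conjugate acid of the weak base (CH3)3N.
Ka = Kw/Kb = 1.0×10^-14 / 6.4 × 10^-5 = 1.56 × 10^-10
From the ICE table, Ka = x²/(0.212 − x) = 1.56 × 10^-10.
Since Ka ≪ C₀, x ≈ √(Ka·C₀) = 5.75 × 10^-6 M.
Check: 0.0027% ionized — well under 5%, approximation valid.
pH = −log[H+] = −log(5.75 × 10^-6) = 5.24

pH = 5.24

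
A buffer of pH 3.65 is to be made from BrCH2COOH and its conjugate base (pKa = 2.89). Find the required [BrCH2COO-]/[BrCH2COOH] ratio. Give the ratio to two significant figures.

pH = pKa + log(r) ⇒ log(r) = 3.65 − 2.89 = +0.76
r = [BrCH2COO-]/[BrCH2COOH] = 10^(+0.76) = 5.75

ratio = 5.8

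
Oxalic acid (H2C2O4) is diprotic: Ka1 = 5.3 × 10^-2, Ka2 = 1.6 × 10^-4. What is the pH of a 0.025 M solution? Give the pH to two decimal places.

Since Ka1 ≫ Ka2, the first ionization dominates [H+].
Ka1 = x²/(0.025 − x) = 5.3 × 10^-2
Solving the quadratic: x = (−Ka1 + √(Ka1² + 4·Ka1·C₀))/2 = 1.85 × 10^-2 M
pH = −log(1.85 × 10^-2) = 1.73

pH = 1.73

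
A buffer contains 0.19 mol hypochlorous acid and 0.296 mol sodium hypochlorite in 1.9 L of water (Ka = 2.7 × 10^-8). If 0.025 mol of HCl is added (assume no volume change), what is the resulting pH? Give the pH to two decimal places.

pH = 7.67

Added H+ converts OCl- to HOCl: HOCl → 0.215 mol, OCl- → 0.271 mol.
pKa = −log(2.7 × 10^-8) = 7.569
pH = pKa + log([A⁻]/[HA]) = 7.569 + log(0.271/0.215) = 7.569 +0.101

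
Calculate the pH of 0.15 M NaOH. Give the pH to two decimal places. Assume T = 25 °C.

NaOH is a strong base; [OH-] = 0.15 M.
pOH = -log(0.15) = 0.82
pH = 14.00 - 0.82 = 13.18

pH = 13.18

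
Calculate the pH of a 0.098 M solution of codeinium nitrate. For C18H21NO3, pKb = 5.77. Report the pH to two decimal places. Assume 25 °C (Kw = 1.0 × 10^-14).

pH = 4.62

C18H22NO3+ is the conjugate acid of the weak base C18H21NO3.
Kb = 10^(−5.77) = 1.70 × 10^-6
Ka = Kw/Kb = 1.0×10^-14 / 1.70 × 10^-6 = 5.88 × 10^-9
Ka = x²/(0.098 − x) = 5.88 × 10^-9
Since Ka ≪ C₀, x ≈ √(Ka·C₀) = 2.40 × 10^-5 M.
(x/C₀ = 0.024% < 5%, so the approximation holds.)
pH = −log[H+] = −log(2.40 × 10^-5) = 4.62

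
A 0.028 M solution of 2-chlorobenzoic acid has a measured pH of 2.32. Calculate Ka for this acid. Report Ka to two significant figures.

Ka = 9.9 × 10^-4

[H+] = 10^(-2.32) = 4.79 × 10^-3 M
At equilibrium [HA] = 0.028 − 4.79 × 10^-3 = 2.32 × 10^-2 M
Ka = [H+][A-]/[HA] = (4.79 × 10^-3)² / 2.32 × 10^-2 = 9.9 × 10^-4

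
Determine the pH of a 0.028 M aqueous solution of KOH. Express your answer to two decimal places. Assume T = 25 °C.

KOH is a strong base; [OH-] = 0.028 M.
pOH = -log(0.028) = 1.55
pH = 14.00 - 1.55 = 12.45

pH = 12.45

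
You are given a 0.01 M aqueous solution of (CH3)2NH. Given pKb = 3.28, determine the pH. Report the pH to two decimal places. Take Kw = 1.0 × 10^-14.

(CH3)2NH + H2O ⇌ (CH3)2NH2+ + OH-
Kb = 10^(−3.28) = 5.25 × 10^-4
From the ICE table, Kb = x²/(0.01 − x) = 5.25 × 10^-4.
x is not negligible relative to C₀; solve x² + 0.000525·x − 5.25e-06 = 0.
x = (−Kb + √(Kb² + 4·Kb·C₀))/2 = 2.04 × 10^-3 M
pOH = −log(2.04 × 10^-3) = 2.69; pH = 14.00 − 2.69 = 11.31

pH = 11.31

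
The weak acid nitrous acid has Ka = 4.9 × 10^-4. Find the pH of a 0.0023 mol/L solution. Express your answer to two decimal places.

HNO2 ⇌ NO2- + H+
Ka = x²/(0.0023 − x) = 4.9 × 10^-4
x is not negligible relative to C₀; solve x² + 0.00049·x − 1.13e-06 = 0.
x = (−Ka + √(Ka² + 4·Ka·C₀))/2 = 8.45 × 10^-4 M
pH = −log[H+] = −log(8.45 × 10^-4) = 3.07

pH = 3.07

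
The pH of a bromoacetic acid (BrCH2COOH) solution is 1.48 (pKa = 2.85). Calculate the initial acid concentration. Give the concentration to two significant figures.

[H+] = 10^(-1.48) = 3.31 × 10^-2 M = x
Ka = 10^(−2.85) = 1.41 × 10^-3
Ka = x²/(C₀ − x) ⇒ C₀ = x + x²/Ka
C₀ = 3.31 × 10^-2 + (3.31 × 10^-2)²/(1.41 × 10^-3) = 8.10 × 10^-1 M

C₀ = 8.1 × 10^-1 M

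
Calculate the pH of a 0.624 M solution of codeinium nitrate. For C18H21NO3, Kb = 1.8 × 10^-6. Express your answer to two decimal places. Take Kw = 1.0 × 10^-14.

C18H22NO3+ is the conjugate acid of the weak base C18H21NO3.
Ka = Kw/Kb = 1.0×10^-14 / 1.8 × 10^-6 = 5.56 × 10^-9
From the ICE table, Ka = [H+]²/(0.624 − [H+]) = 5.56 × 10^-9.
Assume [H+] ≪ 0.624: [H+] ≈ √(5.56 × 10^-9 × 0.624) = 5.89 × 10^-5 M
pH = −log[H+] = −log(5.89 × 10^-5) = 4.23

pH = 4.23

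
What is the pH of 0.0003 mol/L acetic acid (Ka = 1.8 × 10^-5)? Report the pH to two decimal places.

pH = 4.19

CH3COOH ⇌ CH3COO- + H+
Ka = x²/(0.0003 − x) = 1.8 × 10^-5
x is not negligible relative to C₀; solve x² + 1.8e-05·x − 5.4e-09 = 0.
x = (−Ka + √(Ka² + 4·Ka·C₀))/2 = 6.50 × 10^-5 M
pH = −log(6.50 × 10^-5) = 4.19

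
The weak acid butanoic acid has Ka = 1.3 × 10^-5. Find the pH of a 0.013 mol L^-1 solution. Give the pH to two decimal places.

CH3(CH2)2COOH ⇌ CH3(CH2)2COO- + H+
Ka = x²/(0.013 − x) = 1.3 × 10^-5
Assume x ≪ 0.013: x ≈ √(1.3 × 10^-5 × 0.013) = 4.11 × 10^-4 M
pH = −log(4.11 × 10^-4) = 3.39

pH = 3.39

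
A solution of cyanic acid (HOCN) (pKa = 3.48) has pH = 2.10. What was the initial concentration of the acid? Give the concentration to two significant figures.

C₀ = 2.0 × 10^-1 M

[H+] = 10^(-2.10) = 7.94 × 10^-3 M = x
Ka = 10^(−3.48) = 3.31 × 10^-4
Ka = x²/(C₀ − x) ⇒ C₀ = x + x²/Ka
C₀ = 7.94 × 10^-3 + (7.94 × 10^-3)²/(3.31 × 10^-4) = 1.98 × 10^-1 M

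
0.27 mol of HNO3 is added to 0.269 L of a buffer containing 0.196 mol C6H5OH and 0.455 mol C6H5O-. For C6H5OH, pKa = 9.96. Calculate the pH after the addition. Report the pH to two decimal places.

After neutralization: n(C6H5OH) = 0.466 mol, n(C6H5O-) = 0.185 mol.
pH = pKa + log([A⁻]/[HA]) = 9.96 + log(0.185/0.466) = 9.96 -0.401

pH = 9.56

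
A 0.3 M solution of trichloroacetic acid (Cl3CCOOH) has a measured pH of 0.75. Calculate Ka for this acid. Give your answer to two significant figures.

[H+] = 10^(-0.75) = 1.78 × 10^-1 M
At equilibrium [HA] = 0.3 − 1.78 × 10^-1 = 1.22 × 10^-1 M
Ka = [H+][A-]/[HA] = (1.78 × 10^-1)² / 1.22 × 10^-1 = 2.6 × 10^-1

Ka = 2.6 × 10^-1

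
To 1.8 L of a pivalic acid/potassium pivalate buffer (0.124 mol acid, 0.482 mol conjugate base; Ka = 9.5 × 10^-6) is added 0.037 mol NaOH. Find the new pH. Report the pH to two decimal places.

pH = 5.80

OH- converts (CH3)3CCOOH to (CH3)3CCOO-: (CH3)3CCOOH → 0.087 mol, (CH3)3CCOO- → 0.519 mol.
pKa = −log(9.5 × 10^-6) = 5.022
pH = pKa + log(n_(CH3)3CCOO-/n_(CH3)3CCOOH) = 5.022 + log(0.519/0.087) = 5.022 + (+0.776)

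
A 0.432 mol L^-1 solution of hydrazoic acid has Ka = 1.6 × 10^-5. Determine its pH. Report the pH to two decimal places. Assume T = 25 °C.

HN3 ⇌ N3- + H+
Ka = [H+]²/(0.432 − [H+]) = 1.6 × 10^-5
Assume [H+] ≪ 0.432: [H+] ≈ √(1.6 × 10^-5 × 0.432) = 2.63 × 10^-3 M
([H+]/C₀ = 0.61% < 5%, so the approximation holds.)
pH = −log[H+] = −log(2.63 × 10^-3) = 2.58

pH = 2.58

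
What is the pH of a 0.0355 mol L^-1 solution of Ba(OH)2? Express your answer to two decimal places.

Ba(OH)2 is a strong base (each formula unit releases 2 OH-); [OH-] = 0.071 M.
pOH = -log(0.071) = 1.15
pH = 14.00 - 1.15 = 12.85

pH = 12.85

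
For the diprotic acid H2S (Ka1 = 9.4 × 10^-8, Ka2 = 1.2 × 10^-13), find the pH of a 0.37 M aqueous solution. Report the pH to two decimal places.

pH = 3.73

Ka1 ≫ Ka2, so treat the first dissociation as the only significant source of H+.
Ka1 = x²/(0.37 − x) = 9.4 × 10^-8
x ≈ √(9.4 × 10^-8 × 0.37) = 1.86 × 10^-4 M
pH = −log(1.86 × 10^-4) = 3.73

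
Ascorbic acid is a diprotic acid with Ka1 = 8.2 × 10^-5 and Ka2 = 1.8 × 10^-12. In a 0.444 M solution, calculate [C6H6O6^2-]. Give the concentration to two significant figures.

1.8 × 10^-12 M

First ionization gives [H+] ≈ [HC6H6O6-] = 6.03 × 10^-3 M.
Second step: Ka2 = [H+][C6H6O6^2-]/[HC6H6O6-] ≈ [C6H6O6^2-] (since [H+] ≈ [HC6H6O6-]).
So [C6H6O6^2-] ≈ Ka2.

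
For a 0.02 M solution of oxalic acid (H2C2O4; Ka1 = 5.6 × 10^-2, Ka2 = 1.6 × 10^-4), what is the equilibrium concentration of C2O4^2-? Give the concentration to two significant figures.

First ionization gives [H+] ≈ [HC2O4-] = 1.56 × 10^-2 M.
Second step: Ka2 = [H+][C2O4^2-]/[HC2O4-] ≈ [C2O4^2-] (since [H+] ≈ [HC2O4-]).
So [C2O4^2-] ≈ Ka2.

1.6 × 10^-4 M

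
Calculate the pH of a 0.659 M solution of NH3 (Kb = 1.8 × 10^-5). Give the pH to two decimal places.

pH = 11.54

NH3 + H2O ⇌ NH4+ + OH-
From the ICE table, Kb = [OH-]²/(0.659 − [OH-]) = 1.8 × 10^-5.
Assume [OH-] ≪ 0.659: [OH-] ≈ √(1.8 × 10^-5 × 0.659) = 3.44 × 10^-3 M
Check: 0.52% ionized — well under 5%, approximation valid.
pOH = 2.46, so pH = 14.00 − pOH = 11.54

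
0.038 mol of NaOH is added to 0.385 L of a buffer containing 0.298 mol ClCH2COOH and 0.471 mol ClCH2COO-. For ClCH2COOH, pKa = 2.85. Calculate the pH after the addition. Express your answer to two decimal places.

pH = 3.14

OH- converts ClCH2COOH to ClCH2COO-: ClCH2COOH → 0.26 mol, ClCH2COO- → 0.509 mol.
Henderson–Hasselbalch with mole ratio 0.509/0.26: pH = 2.85 + (+0.292)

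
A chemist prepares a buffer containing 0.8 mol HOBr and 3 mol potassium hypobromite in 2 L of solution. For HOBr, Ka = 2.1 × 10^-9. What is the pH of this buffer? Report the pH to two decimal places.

pKa = −log(2.1 × 10^-9) = 8.678
Using pH = pKa + log([base]/[acid]) with [base]/[acid] = 3/0.8:
pH = 8.678 + (+0.574) = 9.25

pH = 9.25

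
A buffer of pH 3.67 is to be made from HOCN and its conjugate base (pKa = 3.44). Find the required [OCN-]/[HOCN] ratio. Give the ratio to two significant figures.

ratio = 1.7

pH = pKa + log(r) ⇒ log(r) = 3.67 − 3.44 = +0.23
r = [OCN-]/[HOCN] = 10^(+0.23) = 1.7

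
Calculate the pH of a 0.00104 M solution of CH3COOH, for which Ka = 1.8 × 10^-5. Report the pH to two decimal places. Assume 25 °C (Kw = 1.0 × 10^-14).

pH = 3.89

CH3COOH ⇌ CH3COO- + H+
From the ICE table, Ka = [H+]²/(0.00104 − [H+]) = 1.8 × 10^-5.
Here C₀/Ka ≈ 57.8, so the small-[H+] approximation fails. Use the quadratic:
[H+] = [−1.8e-05 + √(1.8e-05² + 7.49e-08)]/2 = 1.28 × 10^-4 M
pH = −log[H+] = −log(1.28 × 10^-4) = 3.89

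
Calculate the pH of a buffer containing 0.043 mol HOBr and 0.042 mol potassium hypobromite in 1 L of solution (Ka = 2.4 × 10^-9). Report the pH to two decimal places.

pH = 8.61

pKa = −log(2.4 × 10^-9) = 8.620
Henderson–Hasselbalch: pH = pKa + log([OBr-]/[HOBr]) = 8.620 + log(0.042/0.043)
pH = 8.620 + (-0.010) = 8.61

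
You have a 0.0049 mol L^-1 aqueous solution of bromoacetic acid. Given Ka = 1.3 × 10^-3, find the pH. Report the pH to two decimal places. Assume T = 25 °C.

BrCH2COOH ⇌ BrCH2COO- + H+
From the ICE table, Ka = x²/(0.0049 − x) = 1.3 × 10^-3.
The 5% rule fails; solving x² + Ka·x − Ka·C₀ = 0 exactly:
x = (−Ka + √(Ka² + 4·Ka·C₀))/2 = 1.96 × 10^-3 M
pH = −log[H+] = −log(1.96 × 10^-3) = 2.71

pH = 2.71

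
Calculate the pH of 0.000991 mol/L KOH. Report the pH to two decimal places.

pH = 11.00

KOH is a strong base; [OH-] = 0.000991 M.
pOH = -log(0.000991) = 3.00
pH = 14.00 - 3.00 = 11.00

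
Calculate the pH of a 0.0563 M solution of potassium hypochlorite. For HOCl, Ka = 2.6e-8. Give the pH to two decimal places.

pH = 10.17

OCl- is the conjugate base of the weak acid HOCl.
Kb = Kw/Ka = 1.0×10^-14 / 2.6 × 10^-8 = 3.85 × 10^-7
Kb = [OH-]²/(0.0563 − [OH-]) = 3.85 × 10^-7
Assume [OH-] ≪ 0.0563: [OH-] ≈ √(3.85 × 10^-7 × 0.0563) = 1.47 × 10^-4 M
pOH = −log(1.47 × 10^-4) = 3.83; pH = 14.00 − 3.83 = 10.17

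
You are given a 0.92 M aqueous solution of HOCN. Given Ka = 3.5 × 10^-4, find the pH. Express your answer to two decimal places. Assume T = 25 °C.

HOCN ⇌ OCN- + H+
From the ICE table, Ka = [H+]²/(0.92 − [H+]) = 3.5 × 10^-4.
Neglecting [H+] in the denominator: [H+] = √(3.5 × 10^-4 × 0.92) = 1.79 × 10^-2 M
([H+]/C₀ = 2% < 5%, so the approximation holds.)
pH = −log(1.79 × 10^-2) = 1.75

pH = 1.75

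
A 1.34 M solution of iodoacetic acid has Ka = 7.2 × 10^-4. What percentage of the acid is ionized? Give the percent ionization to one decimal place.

ICH2COOH ⇌ ICH2COO- + H+; let x = [H+] at equilibrium.
x ≈ √(Ka·C₀) = √(7.2 × 10^-4 × 1.34) = 3.11 × 10^-2 M
Fraction ionized = 3.11 × 10^-2 / 1.34 = 0.0232 → 2.3%

2.3%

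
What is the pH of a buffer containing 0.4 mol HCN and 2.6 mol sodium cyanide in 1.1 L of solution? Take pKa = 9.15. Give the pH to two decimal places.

Using pH = pKa + log([base]/[acid]) with [base]/[acid] = 2.6/0.4:
pH = 9.15 + (+0.813) = 9.96

pH = 9.96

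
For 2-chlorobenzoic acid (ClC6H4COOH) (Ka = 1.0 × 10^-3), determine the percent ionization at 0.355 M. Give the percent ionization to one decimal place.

5.2%

ClC6H4COOH ⇌ ClC6H4COO- + H+; let x = [H+] at equilibrium.
Ka = x²/(C₀ − x); solving the quadratic gives x = 1.83 × 10^-2 M.
% ionization = x/C₀ × 100% = 1.83 × 10^-2/0.355 × 100% = 5.2%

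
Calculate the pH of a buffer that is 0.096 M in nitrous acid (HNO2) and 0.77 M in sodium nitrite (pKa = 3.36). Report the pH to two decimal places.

Henderson–Hasselbalch: pH = pKa + log([NO2-]/[HNO2]) = 3.36 + log(0.77/0.096)
pH = 3.36 + (+0.904) = 4.26

pH = 4.26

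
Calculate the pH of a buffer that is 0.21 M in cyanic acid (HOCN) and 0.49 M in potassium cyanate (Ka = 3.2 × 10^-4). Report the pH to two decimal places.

pKa = −log(3.2 × 10^-4) = 3.495
pH = pKa + log([A⁻]/[HA]) = 3.495 + log(0.49/0.21)
pH = 3.495 + (+0.368) = 3.86

pH = 3.86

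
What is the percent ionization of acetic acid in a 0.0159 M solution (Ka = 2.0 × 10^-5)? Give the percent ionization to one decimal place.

CH3COOH ⇌ CH3COO- + H+; let x = [H+] at equilibrium.
x ≈ √(Ka·C₀) = √(2.0 × 10^-5 × 0.0159) = 5.64 × 10^-4 M
% ionization = x/C₀ × 100% = 5.64 × 10^-4/0.0159 × 100% = 3.5%

3.5%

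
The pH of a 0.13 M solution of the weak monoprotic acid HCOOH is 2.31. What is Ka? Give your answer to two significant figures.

[H+] = 10^(-2.31) = 4.90 × 10^-3 M
At equilibrium [HA] = 0.13 − 4.90 × 10^-3 = 1.25 × 10^-1 M
Ka = [H+][A-]/[HA] = (4.90 × 10^-3)² / 1.25 × 10^-1 = 1.9 × 10^-4

Ka = 1.9 × 10^-4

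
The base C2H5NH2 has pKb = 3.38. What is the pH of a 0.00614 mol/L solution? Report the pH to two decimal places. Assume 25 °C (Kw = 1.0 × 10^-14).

C2H5NH2 + H2O ⇌ C2H5NH3+ + OH-
Kb = 10^(−3.38) = 4.17 × 10^-4
Kb = x²/(0.00614 − x) = 4.17 × 10^-4
x is not negligible relative to C₀; solve x² + 0.000417·x − 2.56e-06 = 0.
x = (−Kb + √(Kb² + 4·Kb·C₀))/2 = 1.41 × 10^-3 M
pOH = 2.85, so pH = 14.00 − pOH = 11.15

pH = 11.15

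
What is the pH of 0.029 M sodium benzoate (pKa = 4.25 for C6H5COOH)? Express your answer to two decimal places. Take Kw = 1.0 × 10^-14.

C6H5COO- is the conjugate base of the weak acid C6H5COOH.
Ka = 10^(−4.25) = 5.62 × 10^-5
Kb = Kw/Ka = 1.0×10^-14 / 5.62 × 10^-5 = 1.78 × 10^-10
Kb = x²/(0.029 − x) = 1.78 × 10^-10
Neglecting x in the denominator: x = √(1.78 × 10^-10 × 0.029) = 2.27 × 10^-6 M
(x/C₀ = 0.0078% < 5%, so the approximation holds.)
pOH = −log(2.27 × 10^-6) = 5.64; pH = 14.00 − 5.64 = 8.36

pH = 8.36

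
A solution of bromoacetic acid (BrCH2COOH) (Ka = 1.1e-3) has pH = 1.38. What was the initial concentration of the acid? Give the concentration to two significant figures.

[H+] = 10^(-1.38) = 4.17 × 10^-2 M = x
Ka = x²/(C₀ − x) ⇒ C₀ = x + x²/Ka
C₀ = 4.17 × 10^-2 + (4.17 × 10^-2)²/(1.1 × 10^-3) = 1.62 M

C₀ = 1.6 M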